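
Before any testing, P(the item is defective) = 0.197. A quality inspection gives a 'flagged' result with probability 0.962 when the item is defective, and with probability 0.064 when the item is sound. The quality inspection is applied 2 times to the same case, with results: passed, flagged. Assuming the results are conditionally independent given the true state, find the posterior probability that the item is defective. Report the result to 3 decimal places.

Let H be the event that the item is defective; start with P(H) = 0.197. P('flagged'|H) = 0.962, P('flagged'|¬H) = 0.064.
Update on result 1 ('passed'): P(H) ← 0.038·0.1970 / (0.038·0.1970 + 0.936·0.8030) = 0.0074860/0.75909 = 0.0099.
Update on result 2 ('flagged'): P(H) ← 0.962·0.0099 / (0.962·0.0099 + 0.064·0.9901) = 0.0094870/0.072856 = 0.1302.

Posterior P(H) ≈ 0.130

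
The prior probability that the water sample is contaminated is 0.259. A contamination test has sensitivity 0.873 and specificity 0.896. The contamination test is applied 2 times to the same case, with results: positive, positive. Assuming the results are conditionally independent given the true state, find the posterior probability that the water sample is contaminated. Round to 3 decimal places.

Let H be the event that the water sample is contaminated; start with P(H) = 0.259. P('positive'|H) = 0.873, P('positive'|¬H) = 0.104.
Update on result 1 ('positive'): P(H) ← 0.873·0.2590 / (0.873·0.2590 + 0.104·0.7410) = 0.22611/0.30317 = 0.7458.
Update on result 2 ('positive'): P(H) ← 0.873·0.7458 / (0.873·0.7458 + 0.104·0.2542) = 0.65109/0.67753 = 0.9610.

Posterior P(H) ≈ 0.961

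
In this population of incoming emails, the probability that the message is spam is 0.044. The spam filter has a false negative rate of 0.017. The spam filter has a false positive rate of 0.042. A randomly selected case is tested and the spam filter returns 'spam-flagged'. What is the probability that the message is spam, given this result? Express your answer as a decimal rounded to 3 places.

P(H | E) ≈ 0.519

Let H be the event that the message is spam. P(H) = 0.044, so P(¬H) = 0.956. With E the 'spam-flagged' result, P(E|H) = 0.983 and P(E|¬H) = 0.042.
P(E) = 0.983·0.044 + 0.042·0.956 = 0.043252 + 0.040152 = 0.083404.
By Bayes' theorem, P(H|E) = 0.043252 / 0.083404 = 0.519.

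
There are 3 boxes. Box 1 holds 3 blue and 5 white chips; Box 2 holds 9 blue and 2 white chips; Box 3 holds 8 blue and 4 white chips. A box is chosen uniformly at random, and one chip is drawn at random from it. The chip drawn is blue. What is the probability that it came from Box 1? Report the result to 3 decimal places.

P(blue|Box 1) = 0.375; P(blue|Box 2) = 0.8182; P(blue|Box 3) = 0.6667.
Prior × likelihood for each source: 0.333333·0.375=0.1250, 0.333333·0.8182=0.2727, 0.333333·0.6667=0.2222. Summing gives P(blue) = 0.61995.
P(Box 1 | blue) = 0.1250 / 0.61995 = 0.202.

Posterior probability ≈ 0.202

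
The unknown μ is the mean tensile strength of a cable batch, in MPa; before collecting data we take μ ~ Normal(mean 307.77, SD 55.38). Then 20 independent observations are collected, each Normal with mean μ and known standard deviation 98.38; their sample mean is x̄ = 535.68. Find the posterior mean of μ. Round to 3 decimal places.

Posterior mean ≈ 504.619

With known σ, the Normal prior is conjugate. Weight on the data is w = (n/σ²)/(n/σ² + 1/τ₀²) = 0.00206641/(0.00206641+0.00032606) = 0.86371.
Posterior mean = w·x̄ + (1−w)·μ₀ = 0.86371·535.68 + 0.13629·307.77 = 504.619.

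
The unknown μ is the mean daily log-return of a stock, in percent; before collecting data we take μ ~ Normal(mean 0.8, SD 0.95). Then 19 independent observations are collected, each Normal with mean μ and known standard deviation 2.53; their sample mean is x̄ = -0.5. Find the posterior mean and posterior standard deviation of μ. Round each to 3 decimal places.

Posterior mean ≈ -0.147; posterior SD ≈ 0.495

Prior precision 1/τ₀² = 1/0.95² = 1.10803; data precision n/σ² = 19/2.53² = 2.96833.
Posterior precision = 1.10803 + 2.96833 = 4.07637, giving posterior SD = 1/√4.07637 = 0.495.
Posterior mean = (1.10803·0.8 + 2.96833·-0.5) / 4.07637 = -0.147.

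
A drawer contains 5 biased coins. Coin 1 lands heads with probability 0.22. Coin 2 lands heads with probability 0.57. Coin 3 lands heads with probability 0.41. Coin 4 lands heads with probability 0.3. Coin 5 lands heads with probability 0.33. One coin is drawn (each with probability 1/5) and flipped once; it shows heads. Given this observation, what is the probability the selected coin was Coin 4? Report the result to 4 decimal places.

Posterior probability ≈ 0.1639

Tabulate prior·likelihood by source: [1] prior 0.2, lik 0.22, product 0.04400; [2] prior 0.2, lik 0.57, product 0.1140; [3] prior 0.2, lik 0.41, product 0.08200; [4] prior 0.2, lik 0.3, product 0.06000; [5] prior 0.2, lik 0.33, product 0.06600.
Normalizing constant = 0.36600; the posterior for Coin 4 is its product over the sum, 0.06000/0.36600 = 0.1639.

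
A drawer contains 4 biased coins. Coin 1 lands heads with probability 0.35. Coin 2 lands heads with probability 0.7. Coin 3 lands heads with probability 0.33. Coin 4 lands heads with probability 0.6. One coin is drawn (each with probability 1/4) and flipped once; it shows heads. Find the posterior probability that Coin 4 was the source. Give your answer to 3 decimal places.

Posterior probability ≈ 0.303

Tabulate prior·likelihood by source: [1] prior 0.25, lik 0.35, product 0.08750; [2] prior 0.25, lik 0.7, product 0.1750; [3] prior 0.25, lik 0.33, product 0.08250; [4] prior 0.25, lik 0.6, product 0.1500.
Normalizing constant = 0.49500; the posterior for Coin 4 is its product over the sum, 0.1500/0.49500 = 0.303.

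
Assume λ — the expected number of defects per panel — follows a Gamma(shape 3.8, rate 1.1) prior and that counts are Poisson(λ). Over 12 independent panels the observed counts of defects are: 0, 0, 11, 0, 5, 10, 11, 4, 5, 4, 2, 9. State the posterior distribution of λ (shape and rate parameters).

The Poisson likelihood adds the total count to the shape and the number of exposure periods to the rate. Here ∑xᵢ = 61 and n = 12, so shape 3.8→64.8 and rate 1.1→13.1.

Posterior: Gamma(shape=64.8, rate=13.1)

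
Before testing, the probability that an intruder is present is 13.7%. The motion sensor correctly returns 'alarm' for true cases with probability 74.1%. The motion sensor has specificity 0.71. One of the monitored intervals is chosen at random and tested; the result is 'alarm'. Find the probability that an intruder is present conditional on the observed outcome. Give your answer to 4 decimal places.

Write H for 'an intruder is present'. Prior odds H:¬H = 0.137/0.863 = 0.15875. For the 'alarm' outcome, the likelihood ratio is 0.741/0.29 = 2.5552.
Posterior odds = 0.15875 × 2.5552 = 0.40563, so P(H|E) = 0.40563/(1+0.40563) = 0.2886.

P(H | E) ≈ 0.2886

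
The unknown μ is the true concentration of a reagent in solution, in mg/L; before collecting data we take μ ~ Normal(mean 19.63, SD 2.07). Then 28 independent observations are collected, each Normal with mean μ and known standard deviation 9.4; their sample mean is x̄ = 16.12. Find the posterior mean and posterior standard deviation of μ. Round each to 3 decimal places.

Posterior mean ≈ 17.609; posterior SD ≈ 1.348

Prior precision 1/τ₀² = 1/2.07² = 0.233378; data precision n/σ² = 28/9.4² = 0.316885.
Posterior precision = 0.233378 + 0.316885 = 0.550263, giving posterior SD = 1/√0.550263 = 1.348.
Posterior mean = (0.233378·19.63 + 0.316885·16.12) / 0.550263 = 17.609.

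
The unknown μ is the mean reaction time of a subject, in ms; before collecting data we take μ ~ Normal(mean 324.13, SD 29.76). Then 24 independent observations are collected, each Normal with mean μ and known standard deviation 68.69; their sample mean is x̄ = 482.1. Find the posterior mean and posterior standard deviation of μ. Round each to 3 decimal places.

Prior precision 1/τ₀² = 1/29.76² = 0.00112910; data precision n/σ² = 24/68.69² = 0.00508656.
Posterior precision = 0.00112910 + 0.00508656 = 0.00621566, giving posterior SD = 1/√0.00621566 = 12.684.
Posterior mean = (0.00112910·324.13 + 0.00508656·482.1) / 0.00621566 = 453.404.

Posterior mean ≈ 453.404; posterior SD ≈ 12.684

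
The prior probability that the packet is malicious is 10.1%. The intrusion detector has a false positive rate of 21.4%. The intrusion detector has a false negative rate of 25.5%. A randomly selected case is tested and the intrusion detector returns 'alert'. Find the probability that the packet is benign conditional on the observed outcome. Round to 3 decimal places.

P(¬H | E) ≈ 0.719

Let H be the event that the packet is malicious. P(H) = 0.101, so P(¬H) = 0.899. With E the 'alert' result, P(E|H) = 0.745 and P(E|¬H) = 0.214.
P(E) = 0.745·0.101 + 0.214·0.899 = 0.075245 + 0.19239 = 0.26763.
By Bayes' theorem, P(H|E) = 0.075245 / 0.26763 = 0.281. Hence P(¬H|E) = 1 − 0.281 = 0.719.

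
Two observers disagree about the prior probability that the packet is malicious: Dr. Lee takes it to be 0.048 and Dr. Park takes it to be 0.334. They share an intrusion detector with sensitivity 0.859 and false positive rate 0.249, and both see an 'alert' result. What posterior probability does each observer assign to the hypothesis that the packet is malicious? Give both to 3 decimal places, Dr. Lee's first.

Dr. Lee: 0.148; Dr. Park: 0.634

The likelihood ratio for an 'alert' result is 0.859/0.249 = 3.4498.
Dr. Lee: prior odds 0.048/0.952 = 0.050420; posterior odds 0.17394; posterior probability 0.148.
Dr. Park: prior odds 0.334/0.666 = 0.50150; posterior odds 1.7301; posterior probability 0.634.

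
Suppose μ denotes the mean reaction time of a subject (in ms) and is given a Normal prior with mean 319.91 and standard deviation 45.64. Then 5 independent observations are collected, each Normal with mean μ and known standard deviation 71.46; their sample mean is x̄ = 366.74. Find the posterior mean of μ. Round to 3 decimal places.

Posterior mean ≈ 351.333

Prior precision 1/τ₀² = 1/45.64² = 0.00048007; data precision n/σ² = 5/71.46² = 0.00097914.
Posterior precision = 0.00048007 + 0.00097914 = 0.00145921.
Posterior mean = (0.00048007·319.91 + 0.00097914·366.74) / 0.00145921 = 351.333.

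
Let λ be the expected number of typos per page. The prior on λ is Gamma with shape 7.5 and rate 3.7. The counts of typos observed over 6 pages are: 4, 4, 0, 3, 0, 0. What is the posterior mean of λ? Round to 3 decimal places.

Posterior mean ≈ 1.907

The Poisson likelihood adds the total count to the shape and the number of exposure periods to the rate. Here ∑xᵢ = 11 and n = 6, so shape 7.5→18.5 and rate 3.7→9.7.
E[λ | data] = 18.5/9.7 = 1.907.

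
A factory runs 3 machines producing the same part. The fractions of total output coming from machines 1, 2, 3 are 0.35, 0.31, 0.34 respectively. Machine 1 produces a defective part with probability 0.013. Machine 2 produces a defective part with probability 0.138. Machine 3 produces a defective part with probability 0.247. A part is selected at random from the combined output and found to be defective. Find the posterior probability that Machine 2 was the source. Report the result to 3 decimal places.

Posterior probability ≈ 0.326

Tabulate prior·likelihood by source: [1] prior 0.35, lik 0.013, product 0.004550; [2] prior 0.31, lik 0.138, product 0.04278; [3] prior 0.34, lik 0.247, product 0.08398.
Normalizing constant = 0.13131; the posterior for Machine 2 is its product over the sum, 0.04278/0.13131 = 0.326.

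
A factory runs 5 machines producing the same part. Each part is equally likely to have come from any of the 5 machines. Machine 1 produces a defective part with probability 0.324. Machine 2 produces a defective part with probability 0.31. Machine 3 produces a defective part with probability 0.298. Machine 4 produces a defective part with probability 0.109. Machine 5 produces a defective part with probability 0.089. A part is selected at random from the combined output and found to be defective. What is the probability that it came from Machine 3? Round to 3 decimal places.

P(defective|M1) = 0.324; P(defective|M2) = 0.31; P(defective|M3) = 0.298; P(defective|M4) = 0.109; P(defective|M5) = 0.089.
Prior × likelihood for each source: 0.2·0.324=0.06480, 0.2·0.31=0.06200, 0.2·0.298=0.05960, 0.2·0.109=0.02180, 0.2·0.089=0.01780. Summing gives P(defective) = 0.22600.
P(Machine 3 | defective) = 0.05960 / 0.22600 = 0.264.

Posterior probability ≈ 0.264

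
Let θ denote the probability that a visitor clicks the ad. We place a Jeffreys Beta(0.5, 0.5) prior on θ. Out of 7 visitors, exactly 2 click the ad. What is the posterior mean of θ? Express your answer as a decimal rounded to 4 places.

Posterior mean ≈ 0.3125

The binomial likelihood is conjugate to the Beta prior: with 2 successes and 5 failures, the posterior is Beta(0.5+2, 0.5+5) = Beta(2.5, 5.5).
E[θ | data] = 2.5/(2.5+5.5) = 0.3125.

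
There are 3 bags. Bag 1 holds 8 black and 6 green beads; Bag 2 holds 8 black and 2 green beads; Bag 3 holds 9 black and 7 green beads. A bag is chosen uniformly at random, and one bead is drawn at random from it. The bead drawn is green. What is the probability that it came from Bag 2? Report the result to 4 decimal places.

Tabulate prior·likelihood by source: [1] prior 0.333333, lik 0.4286, product 0.1429; [2] prior 0.333333, lik 0.2, product 0.06667; [3] prior 0.333333, lik 0.4375, product 0.1458.
Normalizing constant = 0.35536; the posterior for Bag 2 is its product over the sum, 0.06667/0.35536 = 0.1876.

Posterior probability ≈ 0.1876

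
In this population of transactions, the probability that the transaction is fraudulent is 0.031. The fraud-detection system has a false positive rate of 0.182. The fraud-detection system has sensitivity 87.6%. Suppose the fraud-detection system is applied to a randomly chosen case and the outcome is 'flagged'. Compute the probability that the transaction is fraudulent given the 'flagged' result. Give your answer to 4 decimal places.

P(H | E) ≈ 0.1334

Let H be the event that the transaction is fraudulent. P(H) = 0.031, so P(¬H) = 0.969. With E the 'flagged' result, P(E|H) = 0.876 and P(E|¬H) = 0.182.
P(E) = 0.876·0.031 + 0.182·0.969 = 0.027156 + 0.17636 = 0.20351.
By Bayes' theorem, P(H|E) = 0.027156 / 0.20351 = 0.1334.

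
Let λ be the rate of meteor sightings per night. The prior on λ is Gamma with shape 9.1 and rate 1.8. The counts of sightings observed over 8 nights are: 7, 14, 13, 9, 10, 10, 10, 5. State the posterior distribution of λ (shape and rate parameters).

Total count ∑xᵢ = 78 over n = 8 nights.
Gamma is conjugate to the Poisson likelihood: posterior is Gamma(shape = 9.1+78 = 87.1, rate = 1.8+8 = 9.8).

Posterior: Gamma(shape=87.1, rate=9.8)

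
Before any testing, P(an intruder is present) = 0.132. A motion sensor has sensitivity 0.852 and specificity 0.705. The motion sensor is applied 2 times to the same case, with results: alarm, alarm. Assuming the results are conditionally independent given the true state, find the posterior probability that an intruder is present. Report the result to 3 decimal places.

With H the event that an intruder is present, the joint likelihood of the observed sequence is P(data|H) = 0.852·0.852 = 0.72590 and P(data|¬H) = 0.295·0.295 = 0.087025.
Bayes: P(H|data) = 0.132·0.72590 / (0.132·0.72590 + 0.868·0.087025) = 0.095819/0.17136 = 0.5592.

Posterior P(H) ≈ 0.559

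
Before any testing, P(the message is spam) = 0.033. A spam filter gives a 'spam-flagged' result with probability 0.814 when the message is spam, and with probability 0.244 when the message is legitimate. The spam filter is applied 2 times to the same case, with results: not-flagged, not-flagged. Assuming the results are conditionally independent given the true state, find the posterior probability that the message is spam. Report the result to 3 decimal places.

With H the event that the message is spam, the joint likelihood of the observed sequence is P(data|H) = 0.186·0.186 = 0.034596 and P(data|¬H) = 0.756·0.756 = 0.57154.
Bayes: P(H|data) = 0.033·0.034596 / (0.033·0.034596 + 0.967·0.57154) = 0.0011417/0.55382 = 0.0021.

Posterior P(H) ≈ 0.002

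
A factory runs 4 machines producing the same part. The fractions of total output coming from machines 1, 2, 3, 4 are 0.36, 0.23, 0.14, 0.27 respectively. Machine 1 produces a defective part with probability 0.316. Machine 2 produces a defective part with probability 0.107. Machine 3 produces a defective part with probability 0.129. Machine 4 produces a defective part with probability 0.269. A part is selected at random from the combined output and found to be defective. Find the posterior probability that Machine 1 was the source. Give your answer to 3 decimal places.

Posterior probability ≈ 0.497

Tabulate prior·likelihood by source: [1] prior 0.36, lik 0.316, product 0.1138; [2] prior 0.23, lik 0.107, product 0.02461; [3] prior 0.14, lik 0.129, product 0.01806; [4] prior 0.27, lik 0.269, product 0.07263.
Normalizing constant = 0.22906; the posterior for Machine 1 is its product over the sum, 0.1138/0.22906 = 0.497.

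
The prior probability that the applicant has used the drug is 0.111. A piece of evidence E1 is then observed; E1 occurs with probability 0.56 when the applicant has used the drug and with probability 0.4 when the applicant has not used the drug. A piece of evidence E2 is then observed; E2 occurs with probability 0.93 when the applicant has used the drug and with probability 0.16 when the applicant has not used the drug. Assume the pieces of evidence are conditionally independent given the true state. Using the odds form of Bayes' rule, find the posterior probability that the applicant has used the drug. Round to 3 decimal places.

Prior odds = 0.111/(1−0.111) = 0.12486. In log-odds, ln(0.12486) = -2.0806.
Add log likelihood ratios: ln(1.4000) + ln(5.8125) = 2.0965.
Posterior log-odds = 0.015916, so posterior odds = exp(0.015916) = 1.0160. Converting, P(H|E) = 1.0160/2.0160 = 0.504.

Posterior probability ≈ 0.504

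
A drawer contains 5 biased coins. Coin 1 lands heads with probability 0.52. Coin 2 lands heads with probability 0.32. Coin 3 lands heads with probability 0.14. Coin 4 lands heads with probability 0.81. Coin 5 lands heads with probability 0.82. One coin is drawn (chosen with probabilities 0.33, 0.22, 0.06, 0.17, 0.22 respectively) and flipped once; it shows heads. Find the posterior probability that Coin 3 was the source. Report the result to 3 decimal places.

Tabulate prior·likelihood by source: [1] prior 0.33, lik 0.52, product 0.1716; [2] prior 0.22, lik 0.32, product 0.07040; [3] prior 0.06, lik 0.14, product 0.008400; [4] prior 0.17, lik 0.81, product 0.1377; [5] prior 0.22, lik 0.82, product 0.1804.
Normalizing constant = 0.56850; the posterior for Coin 3 is its product over the sum, 0.008400/0.56850 = 0.015.

Posterior probability ≈ 0.015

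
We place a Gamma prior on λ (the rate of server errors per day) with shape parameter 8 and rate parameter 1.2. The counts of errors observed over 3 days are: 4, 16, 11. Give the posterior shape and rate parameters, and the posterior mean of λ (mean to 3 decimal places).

Posterior: Gamma(shape=39, rate=4.2); mean ≈ 9.286

Total count ∑xᵢ = 31 over n = 3 days.
Gamma is conjugate to the Poisson likelihood: posterior is Gamma(shape = 8+31 = 39, rate = 1.2+3 = 4.2).
Posterior mean = shape/rate = 39/4.2 = 9.286.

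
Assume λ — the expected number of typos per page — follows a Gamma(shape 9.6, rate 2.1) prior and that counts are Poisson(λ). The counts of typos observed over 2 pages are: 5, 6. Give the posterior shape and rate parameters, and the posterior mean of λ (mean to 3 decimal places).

Posterior: Gamma(shape=20.6, rate=4.1); mean ≈ 5.024

The Poisson likelihood adds the total count to the shape and the number of exposure periods to the rate. Here ∑xᵢ = 11 and n = 2, so shape 9.6→20.6 and rate 2.1→4.1.
Posterior mean = shape/rate = 20.6/4.1 = 5.024.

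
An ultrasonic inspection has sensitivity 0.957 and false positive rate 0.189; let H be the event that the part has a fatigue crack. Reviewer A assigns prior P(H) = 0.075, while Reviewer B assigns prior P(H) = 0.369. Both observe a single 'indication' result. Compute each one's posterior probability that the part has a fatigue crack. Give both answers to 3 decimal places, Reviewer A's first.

P('+'|H) = 0.957, P('+'|¬H) = 0.189.
Reviewer A: numerator 0.957·0.075 = 0.071775; evidence = 0.071775+0.189·0.925 = 0.24660; posterior = 0.291.
Reviewer B: numerator 0.957·0.369 = 0.35313; evidence = 0.35313+0.189·0.631 = 0.47239; posterior = 0.748.

Reviewer A: 0.291; Reviewer B: 0.748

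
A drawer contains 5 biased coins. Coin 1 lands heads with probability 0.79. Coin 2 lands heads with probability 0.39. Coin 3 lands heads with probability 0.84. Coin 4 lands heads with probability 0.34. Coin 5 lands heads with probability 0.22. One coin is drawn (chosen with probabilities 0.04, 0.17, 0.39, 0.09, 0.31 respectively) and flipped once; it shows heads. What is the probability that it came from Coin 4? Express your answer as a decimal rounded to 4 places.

Tabulate prior·likelihood by source: [1] prior 0.04, lik 0.79, product 0.03160; [2] prior 0.17, lik 0.39, product 0.06630; [3] prior 0.39, lik 0.84, product 0.3276; [4] prior 0.09, lik 0.34, product 0.03060; [5] prior 0.31, lik 0.22, product 0.06820.
Normalizing constant = 0.52430; the posterior for Coin 4 is its product over the sum, 0.03060/0.52430 = 0.0584.

Posterior probability ≈ 0.0584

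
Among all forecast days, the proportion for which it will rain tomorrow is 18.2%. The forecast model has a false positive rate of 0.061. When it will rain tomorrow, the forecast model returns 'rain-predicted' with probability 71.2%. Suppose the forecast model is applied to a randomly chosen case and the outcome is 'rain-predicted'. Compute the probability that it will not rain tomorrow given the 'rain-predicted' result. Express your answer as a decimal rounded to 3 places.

P(¬H | E) ≈ 0.278

Let H be the event that it will rain tomorrow. P(H) = 0.182, so P(¬H) = 0.818. With E the 'rain-predicted' result, P(E|H) = 0.712 and P(E|¬H) = 0.061.
P(E) = 0.712·0.182 + 0.061·0.818 = 0.12958 + 0.049898 = 0.17948.
By Bayes' theorem, P(H|E) = 0.12958 / 0.17948 = 0.722. Hence P(¬H|E) = 1 − 0.722 = 0.278.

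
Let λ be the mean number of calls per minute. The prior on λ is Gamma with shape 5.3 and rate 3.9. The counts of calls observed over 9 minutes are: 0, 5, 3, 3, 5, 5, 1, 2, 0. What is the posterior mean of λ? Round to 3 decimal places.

The Poisson likelihood adds the total count to the shape and the number of exposure periods to the rate. Here ∑xᵢ = 24 and n = 9, so shape 5.3→29.3 and rate 3.9→12.9.
E[λ | data] = 29.3/12.9 = 2.271.

Posterior mean ≈ 2.271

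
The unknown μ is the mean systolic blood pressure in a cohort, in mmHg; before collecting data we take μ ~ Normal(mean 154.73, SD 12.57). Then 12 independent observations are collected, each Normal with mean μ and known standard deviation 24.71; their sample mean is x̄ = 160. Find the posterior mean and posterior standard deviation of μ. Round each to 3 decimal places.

Prior precision 1/τ₀² = 1/12.57² = 0.00632892; data precision n/σ² = 12/24.71² = 0.0196533.
Posterior precision = 0.00632892 + 0.0196533 = 0.0259822, giving posterior SD = 1/√0.0259822 = 6.204.
Posterior mean = (0.00632892·154.73 + 0.0196533·160) / 0.0259822 = 158.716.

Posterior mean ≈ 158.716; posterior SD ≈ 6.204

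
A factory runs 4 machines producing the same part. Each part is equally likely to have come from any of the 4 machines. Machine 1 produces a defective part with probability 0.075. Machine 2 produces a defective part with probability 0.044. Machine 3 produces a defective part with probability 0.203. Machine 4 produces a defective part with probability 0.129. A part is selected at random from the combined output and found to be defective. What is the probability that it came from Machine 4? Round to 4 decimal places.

Posterior probability ≈ 0.2860

Tabulate prior·likelihood by source: [1] prior 0.25, lik 0.075, product 0.01875; [2] prior 0.25, lik 0.044, product 0.01100; [3] prior 0.25, lik 0.203, product 0.05075; [4] prior 0.25, lik 0.129, product 0.03225.
Normalizing constant = 0.11275; the posterior for Machine 4 is its product over the sum, 0.03225/0.11275 = 0.2860.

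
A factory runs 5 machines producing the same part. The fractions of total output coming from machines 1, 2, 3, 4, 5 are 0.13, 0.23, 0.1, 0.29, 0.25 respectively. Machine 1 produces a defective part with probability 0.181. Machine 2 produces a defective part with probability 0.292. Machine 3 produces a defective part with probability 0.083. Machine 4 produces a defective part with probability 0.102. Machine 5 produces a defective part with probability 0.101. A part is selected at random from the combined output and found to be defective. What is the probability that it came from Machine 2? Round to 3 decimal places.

Posterior probability ≈ 0.437

P(defective|M1) = 0.181; P(defective|M2) = 0.292; P(defective|M3) = 0.083; P(defective|M4) = 0.102; P(defective|M5) = 0.101.
Prior × likelihood for each source: 0.13·0.181=0.02353, 0.23·0.292=0.06716, 0.1·0.083=0.008300, 0.29·0.102=0.02958, 0.25·0.101=0.02525. Summing gives P(defective) = 0.15382.
P(Machine 2 | defective) = 0.06716 / 0.15382 = 0.437.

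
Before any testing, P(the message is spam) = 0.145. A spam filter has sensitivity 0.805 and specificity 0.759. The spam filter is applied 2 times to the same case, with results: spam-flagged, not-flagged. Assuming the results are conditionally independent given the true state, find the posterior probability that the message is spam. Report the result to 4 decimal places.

Posterior P(H) ≈ 0.1270

Let H be the event that the message is spam; start with P(H) = 0.145. P('spam-flagged'|H) = 0.805, P('spam-flagged'|¬H) = 0.241.
Update on result 1 ('spam-flagged'): P(H) ← 0.805·0.1450 / (0.805·0.1450 + 0.241·0.8550) = 0.11672/0.32278 = 0.3616.
Update on result 2 ('not-flagged'): P(H) ← 0.195·0.3616 / (0.195·0.3616 + 0.759·0.6384) = 0.070517/0.55504 = 0.1270.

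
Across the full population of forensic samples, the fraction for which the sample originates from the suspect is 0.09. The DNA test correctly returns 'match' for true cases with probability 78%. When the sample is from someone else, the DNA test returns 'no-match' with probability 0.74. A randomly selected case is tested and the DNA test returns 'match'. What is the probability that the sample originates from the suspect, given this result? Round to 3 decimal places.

P(H | E) ≈ 0.229

Write H for 'the sample originates from the suspect'. Prior odds H:¬H = 0.09/0.91 = 0.098901. For the 'match' outcome, the likelihood ratio is 0.78/0.26 = 3.0000.
Posterior odds = 0.098901 × 3.0000 = 0.29670, so P(H|E) = 0.29670/(1+0.29670) = 0.229.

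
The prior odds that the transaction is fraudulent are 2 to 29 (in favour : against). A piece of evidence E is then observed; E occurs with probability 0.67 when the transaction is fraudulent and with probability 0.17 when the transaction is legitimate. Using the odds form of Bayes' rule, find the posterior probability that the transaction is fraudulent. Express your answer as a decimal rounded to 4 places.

Prior odds = 2/29 = 0.068966.
Likelihood ratio for E = 0.67/0.17 = 3.9412.
Posterior odds = prior odds × LR = 0.27181.
Posterior probability = odds/(1+odds) = 0.27181/1.2718 = 0.2137.

Posterior probability ≈ 0.2137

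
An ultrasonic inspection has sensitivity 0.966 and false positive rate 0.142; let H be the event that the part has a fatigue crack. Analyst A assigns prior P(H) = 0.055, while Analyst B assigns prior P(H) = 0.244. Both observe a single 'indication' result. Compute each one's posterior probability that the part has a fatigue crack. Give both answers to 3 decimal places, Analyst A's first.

The likelihood ratio for an 'indication' result is 0.966/0.142 = 6.8028.
Analyst A: prior odds 0.055/0.945 = 0.058201; posterior odds 0.39593; posterior probability 0.284.
Analyst B: prior odds 0.244/0.756 = 0.32275; posterior odds 2.1956; posterior probability 0.687.

Analyst A: 0.284; Analyst B: 0.687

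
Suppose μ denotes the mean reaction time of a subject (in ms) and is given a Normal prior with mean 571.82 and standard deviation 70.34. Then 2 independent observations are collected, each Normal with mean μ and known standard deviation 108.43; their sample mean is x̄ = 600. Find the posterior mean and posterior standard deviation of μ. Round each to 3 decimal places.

Prior precision 1/τ₀² = 1/70.34² = 0.00020211; data precision n/σ² = 2/108.43² = 0.00017011.
Posterior precision = 0.00020211 + 0.00017011 = 0.00037222, giving posterior SD = 1/√0.00037222 = 51.832.
Posterior mean = (0.00020211·571.82 + 0.00017011·600) / 0.00037222 = 584.699.

Posterior mean ≈ 584.699; posterior SD ≈ 51.832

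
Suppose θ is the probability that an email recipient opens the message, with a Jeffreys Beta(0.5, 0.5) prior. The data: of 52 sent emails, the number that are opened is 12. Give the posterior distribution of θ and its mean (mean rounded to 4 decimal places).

Posterior: Beta(12.5, 40.5); mean ≈ 0.2358

Observing 12 successes and 40 failures updates Beta(0.5, 0.5) by adding the success and failure counts to the two shape parameters: α = 0.5+12 = 12.5, β = 0.5+40 = 40.5.
E[θ | data] = 12.5/(12.5+40.5) = 0.2358.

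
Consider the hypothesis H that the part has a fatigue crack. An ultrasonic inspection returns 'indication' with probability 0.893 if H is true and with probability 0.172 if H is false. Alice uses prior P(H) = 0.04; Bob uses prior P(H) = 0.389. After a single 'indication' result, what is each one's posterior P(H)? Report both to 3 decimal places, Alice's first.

Alice: 0.178; Bob: 0.768

The likelihood ratio for an 'indication' result is 0.893/0.172 = 5.1919.
Alice: prior odds 0.04/0.96 = 0.041667; posterior odds 0.21633; posterior probability 0.178.
Bob: prior odds 0.389/0.611 = 0.63666; posterior odds 3.3055; posterior probability 0.768.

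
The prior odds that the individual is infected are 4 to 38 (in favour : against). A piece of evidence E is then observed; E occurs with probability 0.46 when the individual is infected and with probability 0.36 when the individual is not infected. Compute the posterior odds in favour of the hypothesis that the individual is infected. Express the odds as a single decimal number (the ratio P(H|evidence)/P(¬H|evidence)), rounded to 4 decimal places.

Posterior odds ≈ 0.1345

Prior odds = 4/38 = 0.10526.
Likelihood ratio for E = 0.46/0.36 = 1.2778.
Posterior odds = prior odds × LR = 0.13450.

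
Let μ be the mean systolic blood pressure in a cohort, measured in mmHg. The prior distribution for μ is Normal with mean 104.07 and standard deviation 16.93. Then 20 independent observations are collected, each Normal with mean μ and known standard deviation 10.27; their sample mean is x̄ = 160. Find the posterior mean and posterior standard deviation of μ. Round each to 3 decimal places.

Posterior mean ≈ 158.990; posterior SD ≈ 2.276

Prior precision 1/τ₀² = 1/16.93² = 0.00348888; data precision n/σ² = 20/10.27² = 0.189622.
Posterior precision = 0.00348888 + 0.189622 = 0.193111, giving posterior SD = 1/√0.193111 = 2.276.
Posterior mean = (0.00348888·104.07 + 0.189622·160) / 0.193111 = 158.990.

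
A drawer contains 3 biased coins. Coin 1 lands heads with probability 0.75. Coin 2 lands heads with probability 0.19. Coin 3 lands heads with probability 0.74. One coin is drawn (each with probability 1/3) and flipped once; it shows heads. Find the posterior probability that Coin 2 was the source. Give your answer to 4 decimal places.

Posterior probability ≈ 0.1131

P(heads|C1) = 0.75; P(heads|C2) = 0.19; P(heads|C3) = 0.74.
Prior × likelihood for each source: 0.333333·0.75=0.2500, 0.333333·0.19=0.06333, 0.333333·0.74=0.2467. Summing gives P(heads) = 0.56000.
P(Coin 2 | heads) = 0.06333 / 0.56000 = 0.1131.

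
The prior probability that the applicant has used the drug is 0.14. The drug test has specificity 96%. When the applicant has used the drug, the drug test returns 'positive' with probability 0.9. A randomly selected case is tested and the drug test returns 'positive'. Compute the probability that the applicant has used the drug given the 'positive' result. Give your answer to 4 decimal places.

Let H be the event that the applicant has used the drug. P(H) = 0.14, so P(¬H) = 0.86. With E the 'positive' result, P(E|H) = 0.9 and P(E|¬H) = 0.04.
P(E) = 0.9·0.14 + 0.04·0.86 = 0.12600 + 0.034400 = 0.16040.
By Bayes' theorem, P(H|E) = 0.12600 / 0.16040 = 0.7855.

P(H | E) ≈ 0.7855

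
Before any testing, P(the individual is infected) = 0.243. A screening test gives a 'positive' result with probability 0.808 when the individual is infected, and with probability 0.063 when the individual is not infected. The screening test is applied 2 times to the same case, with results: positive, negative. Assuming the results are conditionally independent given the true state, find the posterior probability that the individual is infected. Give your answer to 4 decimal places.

Posterior P(H) ≈ 0.4576

With H the event that the individual is infected, the joint likelihood of the observed sequence is P(data|H) = 0.808·0.192 = 0.15514 and P(data|¬H) = 0.063·0.937 = 0.059031.
Bayes: P(H|data) = 0.243·0.15514 / (0.243·0.15514 + 0.757·0.059031) = 0.037698/0.082385 = 0.4576.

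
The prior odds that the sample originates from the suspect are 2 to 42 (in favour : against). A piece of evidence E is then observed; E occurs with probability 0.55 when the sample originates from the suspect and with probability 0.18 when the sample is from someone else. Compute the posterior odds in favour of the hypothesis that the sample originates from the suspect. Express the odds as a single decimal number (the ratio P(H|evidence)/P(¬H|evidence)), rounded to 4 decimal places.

Posterior odds ≈ 0.1455

Prior odds = 2/42 = 0.047619.
Likelihood ratio for E = 0.55/0.18 = 3.0556.
Posterior odds = prior odds × LR = 0.14550.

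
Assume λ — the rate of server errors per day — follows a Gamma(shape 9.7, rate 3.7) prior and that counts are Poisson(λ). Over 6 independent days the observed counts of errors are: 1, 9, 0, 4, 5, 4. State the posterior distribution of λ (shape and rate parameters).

Posterior: Gamma(shape=32.7, rate=9.7)

The Poisson likelihood adds the total count to the shape and the number of exposure periods to the rate. Here ∑xᵢ = 23 and n = 6, so shape 9.7→32.7 and rate 3.7→9.7.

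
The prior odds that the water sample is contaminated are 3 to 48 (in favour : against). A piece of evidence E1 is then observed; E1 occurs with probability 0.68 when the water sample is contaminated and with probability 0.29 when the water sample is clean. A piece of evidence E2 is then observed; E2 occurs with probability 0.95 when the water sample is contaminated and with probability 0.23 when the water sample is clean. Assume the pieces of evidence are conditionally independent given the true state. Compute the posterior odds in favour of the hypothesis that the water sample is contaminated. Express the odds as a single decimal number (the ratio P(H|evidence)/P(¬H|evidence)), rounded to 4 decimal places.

Prior odds = 3/48 = 0.062500. In log-odds, ln(0.062500) = -2.7726.
Add log likelihood ratios: ln(2.3448) + ln(4.1304) = 2.2706.
Posterior log-odds = -0.50199, so posterior odds = exp(-0.50199) = 0.60532.

Posterior odds ≈ 0.6053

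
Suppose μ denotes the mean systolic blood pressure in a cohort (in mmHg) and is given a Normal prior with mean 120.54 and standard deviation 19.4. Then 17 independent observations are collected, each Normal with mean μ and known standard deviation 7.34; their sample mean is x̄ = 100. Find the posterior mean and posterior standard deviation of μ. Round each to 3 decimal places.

Prior precision 1/τ₀² = 1/19.4² = 0.00265703; data precision n/σ² = 17/7.34² = 0.315542.
Posterior precision = 0.00265703 + 0.315542 = 0.318199, giving posterior SD = 1/√0.318199 = 1.773.
Posterior mean = (0.00265703·120.54 + 0.315542·100) / 0.318199 = 100.172.

Posterior mean ≈ 100.172; posterior SD ≈ 1.773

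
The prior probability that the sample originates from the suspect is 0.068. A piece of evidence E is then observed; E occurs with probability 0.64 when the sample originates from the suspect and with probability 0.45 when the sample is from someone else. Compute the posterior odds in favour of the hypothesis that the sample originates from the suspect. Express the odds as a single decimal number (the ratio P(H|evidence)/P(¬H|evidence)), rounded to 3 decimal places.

Prior odds = 0.068/(1−0.068) = 0.072961. In log-odds, ln(0.072961) = -2.6178.
Add log likelihood ratio: ln(1.4222) = 0.35222.
Posterior log-odds = -2.2656, so posterior odds = exp(-2.2656) = 0.10377.

Posterior odds ≈ 0.104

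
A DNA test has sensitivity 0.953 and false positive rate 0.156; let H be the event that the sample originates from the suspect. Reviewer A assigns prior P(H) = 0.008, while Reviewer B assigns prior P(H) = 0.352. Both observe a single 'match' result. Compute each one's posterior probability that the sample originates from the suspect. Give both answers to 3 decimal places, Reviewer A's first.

Reviewer A: 0.047; Reviewer B: 0.768

P('+'|H) = 0.953, P('+'|¬H) = 0.156.
Reviewer A: numerator 0.953·0.008 = 0.0076240; evidence = 0.0076240+0.156·0.992 = 0.16238; posterior = 0.047.
Reviewer B: numerator 0.953·0.352 = 0.33546; evidence = 0.33546+0.156·0.648 = 0.43654; posterior = 0.768.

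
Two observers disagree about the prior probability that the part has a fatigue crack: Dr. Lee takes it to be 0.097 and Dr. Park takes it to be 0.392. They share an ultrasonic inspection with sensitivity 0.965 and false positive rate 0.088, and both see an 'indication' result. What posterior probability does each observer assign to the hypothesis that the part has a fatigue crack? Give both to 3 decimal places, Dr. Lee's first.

P('+'|H) = 0.965, P('+'|¬H) = 0.088.
Dr. Lee: numerator 0.965·0.097 = 0.093605; evidence = 0.093605+0.088·0.903 = 0.17307; posterior = 0.541.
Dr. Park: numerator 0.965·0.392 = 0.37828; evidence = 0.37828+0.088·0.608 = 0.43178; posterior = 0.876.

Dr. Lee: 0.541; Dr. Park: 0.876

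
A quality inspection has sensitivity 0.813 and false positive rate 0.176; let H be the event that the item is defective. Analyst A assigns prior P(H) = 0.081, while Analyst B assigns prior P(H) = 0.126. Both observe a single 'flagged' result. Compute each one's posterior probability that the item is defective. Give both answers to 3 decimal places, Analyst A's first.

The likelihood ratio for a 'flagged' result is 0.813/0.176 = 4.6193.
Analyst A: prior odds 0.081/0.919 = 0.088139; posterior odds 0.40714; posterior probability 0.289.
Analyst B: prior odds 0.126/0.874 = 0.14416; posterior odds 0.66594; posterior probability 0.400.

Analyst A: 0.289; Analyst B: 0.400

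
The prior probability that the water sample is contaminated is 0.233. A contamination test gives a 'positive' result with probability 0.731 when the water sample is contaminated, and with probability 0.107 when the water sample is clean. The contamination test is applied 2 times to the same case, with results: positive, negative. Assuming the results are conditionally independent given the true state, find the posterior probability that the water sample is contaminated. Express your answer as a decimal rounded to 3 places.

Let H be the event that the water sample is contaminated; start with P(H) = 0.233. P('positive'|H) = 0.731, P('positive'|¬H) = 0.107.
Update on result 1 ('positive'): P(H) ← 0.731·0.2330 / (0.731·0.2330 + 0.107·0.7670) = 0.17032/0.25239 = 0.6748.
Update on result 2 ('negative'): P(H) ← 0.269·0.6748 / (0.269·0.6748 + 0.893·0.3252) = 0.18153/0.47190 = 0.3847.

Posterior P(H) ≈ 0.385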